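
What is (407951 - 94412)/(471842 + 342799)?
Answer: 104513/271547 ≈ 0.38488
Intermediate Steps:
(407951 - 94412)/(471842 + 342799) = 313539/814641 = 313539*(1/814641) = 104513/271547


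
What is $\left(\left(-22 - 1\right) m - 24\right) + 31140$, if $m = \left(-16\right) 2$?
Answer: $31852$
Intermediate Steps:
$m = -32$
$\left(\left(-22 - 1\right) m - 24\right) + 31140 = \left(\left(-22 - 1\right) \left(-32\right) - 24\right) + 31140 = \left(\left(-23\right) \left(-32\right) - 24\right) + 31140 = \left(736 - 24\right) + 31140 = 712 + 31140 = 31852$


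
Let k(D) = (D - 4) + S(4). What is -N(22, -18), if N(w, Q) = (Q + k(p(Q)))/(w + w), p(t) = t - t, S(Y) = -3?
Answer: 25/44 ≈ 0.56818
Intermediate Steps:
p(t) = 0
k(D) = -7 + D (k(D) = (D - 4) - 3 = (-4 + D) - 3 = -7 + D)
N(w, Q) = (-7 + Q)/(2*w) (N(w, Q) = (Q + (-7 + 0))/(w + w) = (Q - 7)/((2*w)) = (-7 + Q)*(1/(2*w)) = (-7 + Q)/(2*w))
-N(22, -18) = -(-7 - 18)/(2*22) = -(-25)/(2*22) = -1*(-25/44) = 25/44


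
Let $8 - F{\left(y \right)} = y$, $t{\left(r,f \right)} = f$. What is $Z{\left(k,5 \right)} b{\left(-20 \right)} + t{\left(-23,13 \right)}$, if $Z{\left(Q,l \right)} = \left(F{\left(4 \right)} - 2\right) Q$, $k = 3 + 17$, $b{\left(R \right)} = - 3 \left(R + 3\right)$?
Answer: $2053$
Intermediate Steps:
$b{\left(R \right)} = -9 - 3 R$ ($b{\left(R \right)} = - 3 \left(3 + R\right) = -9 - 3 R$)
$k = 20$
$F{\left(y \right)} = 8 - y$
$Z{\left(Q,l \right)} = 2 Q$ ($Z{\left(Q,l \right)} = \left(\left(8 - 4\right) - 2\right) Q = \left(4 - 2\right) Q = 2 Q$)
$Z{\left(k,5 \right)} b{\left(-20 \right)} + t{\left(-23,13 \right)} = 2 \cdot 20 \left(-9 - -60\right) + 13 = 40 \left(-9 + 60\right) + 13 = 40 \cdot 51 + 13 = 2040 + 13 = 2053$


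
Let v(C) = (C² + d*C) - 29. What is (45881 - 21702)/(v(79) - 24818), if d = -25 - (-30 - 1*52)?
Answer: -24179/14103 ≈ -1.7145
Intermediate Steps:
d = 57 (d = -25 - (-30 - 52) = -25 - 1*(-82) = -25 + 82 = 57)
v(C) = -29 + C² + 57*C (v(C) = (C² + 57*C) - 29 = -29 + C² + 57*C)
(45881 - 21702)/(v(79) - 24818) = (45881 - 21702)/((-29 + 79² + 57*79) - 24818) = 24179/((-29 + 6241 + 4503) - 24818) = 24179/(10715 - 24818) = 24179/(-14103) = 24179*(-1/14103) = -24179/14103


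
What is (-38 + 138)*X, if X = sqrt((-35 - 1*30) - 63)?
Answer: 800*I*sqrt(2) ≈ 1131.4*I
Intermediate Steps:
X = 8*I*sqrt(2) (X = sqrt((-35 - 30) - 63) = sqrt(-65 - 63) = sqrt(-128) = 8*I*sqrt(2) ≈ 11.314*I)
(-38 + 138)*X = (-38 + 138)*(8*I*sqrt(2)) = 100*(8*I*sqrt(2)) = 800*I*sqrt(2)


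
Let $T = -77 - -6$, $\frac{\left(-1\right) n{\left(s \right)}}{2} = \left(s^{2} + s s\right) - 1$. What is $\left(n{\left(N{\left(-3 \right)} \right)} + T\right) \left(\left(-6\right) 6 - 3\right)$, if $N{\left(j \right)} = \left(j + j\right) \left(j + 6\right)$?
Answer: $53235$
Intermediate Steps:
$N{\left(j \right)} = 2 j \left(6 + j\right)$
$n{\left(s \right)} = 2 - 4 s^{2}$ ($n{\left(s \right)} = - 2 \left(\left(s^{2} + s s\right) - 1\right) = - 2 \left(\left(s^{2} + s^{2}\right) - 1\right) = - 2 \left(2 s^{2} - 1\right) = - 2 \left(-1 + 2 s^{2}\right) = 2 - 4 s^{2}$)
$T = -71$ ($T = -77 + 6 = -71$)
$\left(n{\left(N{\left(-3 \right)} \right)} + T\right) \left(\left(-6\right) 6 - 3\right) = \left(\left(2 - 4 \left(2 \left(-3\right) \left(6 - 3\right)\right)^{2}\right) - 71\right) \left(\left(-6\right) 6 - 3\right) = \left(\left(2 - 4 \left(2 \left(-3\right) 3\right)^{2}\right) - 71\right) \left(-36 - 3\right) = \left(\left(2 - 4 \left(-18\right)^{2}\right) - 71\right) \left(-39\right) = \left(\left(2 - 1296\right) - 71\right) \left(-39\right) = \left(-1294 - 71\right) \left(-39\right) = \left(-1365\right) \left(-39\right) = 53235$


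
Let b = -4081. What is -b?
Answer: 4081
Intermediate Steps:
-b = -1*(-4081) = 4081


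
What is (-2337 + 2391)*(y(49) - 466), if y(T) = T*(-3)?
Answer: -33102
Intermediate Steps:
y(T) = -3*T
(-2337 + 2391)*(y(49) - 466) = (-2337 + 2391)*(-3*49 - 466) = 54*(-147 - 466) = 54*(-613) = -33102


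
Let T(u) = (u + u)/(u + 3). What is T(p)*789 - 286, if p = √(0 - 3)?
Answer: 217/2 + 789*I*√3/2 ≈ 108.5 + 683.29*I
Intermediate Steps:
p = I*√3 (p = √(-3) = I*√3 ≈ 1.732*I)
T(u) = 2*u/(3 + u) (T(u) = (2*u)/(3 + u) = 2*u/(3 + u))
T(p)*789 - 286 = (2*(I*√3)/(3 + I*√3))*789 - 286 = (2*I*√3/(3 + I*√3))*789 - 286 = 1578*I*√3/(3 + I*√3) - 286 = -286 + 1578*I*√3/(3 + I*√3)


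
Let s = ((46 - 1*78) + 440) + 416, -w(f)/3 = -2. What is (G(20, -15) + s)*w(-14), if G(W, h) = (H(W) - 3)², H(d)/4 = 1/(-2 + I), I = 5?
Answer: 14882/3 ≈ 4960.7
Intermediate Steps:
w(f) = 6 (w(f) = -3*(-2) = 6)
H(d) = 4/3 (H(d) = 4/(-2 + 5) = 4/3)
s = 824 (s = ((46 - 78) + 440) + 416 = (-32 + 440) + 416 = 408 + 416 = 824)
G(W, h) = 25/9 (G(W, h) = (4/3 - 3)² = (-5/3)² = 25/9)
(G(20, -15) + s)*w(-14) = (25/9 + 824)*6 = (7441/9)*6 = 14882/3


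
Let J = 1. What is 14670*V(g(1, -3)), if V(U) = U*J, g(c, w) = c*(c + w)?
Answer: -29340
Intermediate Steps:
V(U) = U (V(U) = U*1 = U)
14670*V(g(1, -3)) = 14670*(1*(1 - 3)) = 14670*(1*(-2)) = 14670*(-2) = -29340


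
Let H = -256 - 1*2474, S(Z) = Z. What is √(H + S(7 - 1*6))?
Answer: I*√2729 ≈ 52.24*I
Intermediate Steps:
H = -2730 (H = -256 - 2474 = -2730)
√(H + S(7 - 1*6)) = √(-2730 + (7 - 1*6)) = √(-2730 + (7 - 6)) = √(-2730 + 1) = √(-2729) = I*√2729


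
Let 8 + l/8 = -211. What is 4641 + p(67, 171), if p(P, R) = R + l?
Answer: 3060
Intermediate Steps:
l = -1752 (l = -64 + 8*(-211) = -64 - 1688 = -1752)
p(P, R) = -1752 + R (p(P, R) = R - 1752 = -1752 + R)
4641 + p(67, 171) = 4641 + (-1752 + 171) = 4641 - 1581 = 3060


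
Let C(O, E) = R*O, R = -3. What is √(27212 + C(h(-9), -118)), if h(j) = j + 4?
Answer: √27227 ≈ 165.01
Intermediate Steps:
h(j) = 4 + j
C(O, E) = -3*O
√(27212 + C(h(-9), -118)) = √(27212 - 3*(4 - 9)) = √(27212 - 3*(-5)) = √(27212 + 15) = √27227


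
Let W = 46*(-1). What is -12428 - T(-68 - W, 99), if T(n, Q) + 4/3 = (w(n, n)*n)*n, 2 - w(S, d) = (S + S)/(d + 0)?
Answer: -37280/3 ≈ -12427.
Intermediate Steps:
W = -46
w(S, d) = 2 - 2*S/d (w(S, d) = 2 - (S + S)/(d + 0) = 2 - 2*S/d)
T(n, Q) = -4/3 (T(n, Q) = -4/3 + ((2 - 2*n/n)*n)*n = -4/3 + ((2 - 2)*n)*n = -4/3 + (0*n)*n = -4/3 + 0*n = -4/3 + 0 = -4/3)
-12428 - T(-68 - W, 99) = -12428 - 1*(-4/3) = -12428 + 4/3 = -37280/3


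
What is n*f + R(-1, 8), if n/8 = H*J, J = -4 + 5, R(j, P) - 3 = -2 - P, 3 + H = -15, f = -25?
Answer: 3593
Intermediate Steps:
H = -18 (H = -3 - 15 = -18)
R(j, P) = 1 - P (R(j, P) = 3 + (-2 - P) = 1 - P)
J = 1
n = -144 (n = 8*(-18*1) = 8*(-18) = -144)
n*f + R(-1, 8) = -144*(-25) + (1 - 1*8) = 3600 + (1 - 8) = 3600 - 7 = 3593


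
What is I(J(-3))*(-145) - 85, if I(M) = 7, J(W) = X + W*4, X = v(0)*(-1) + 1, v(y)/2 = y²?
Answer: -1100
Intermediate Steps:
v(y) = 2*y²
X = 1 (X = (2*0²)*(-1) + 1 = (2*0)*(-1) + 1 = 0*(-1) + 1 = 0 + 1 = 1)
J(W) = 1 + 4*W (J(W) = 1 + W*4 = 1 + 4*W)
I(J(-3))*(-145) - 85 = 7*(-145) - 85 = -1015 - 85 = -1100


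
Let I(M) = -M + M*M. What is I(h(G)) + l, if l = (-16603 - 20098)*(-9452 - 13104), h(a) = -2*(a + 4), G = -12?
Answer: 827827996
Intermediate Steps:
h(a) = -8 - 2*a (h(a) = -2*(4 + a) = -8 - 2*a)
l = 827827756 (l = -36701*(-22556) = 827827756)
I(M) = M**2 - M (I(M) = -M + M**2 = M**2 - M)
I(h(G)) + l = (-8 - 2*(-12))*(-1 + (-8 - 2*(-12))) + 827827756 = (-8 + 24)*(-1 + (-8 + 24)) + 827827756 = 16*(-1 + 16) + 827827756 = 16*15 + 827827756 = 240 + 827827756 = 827827996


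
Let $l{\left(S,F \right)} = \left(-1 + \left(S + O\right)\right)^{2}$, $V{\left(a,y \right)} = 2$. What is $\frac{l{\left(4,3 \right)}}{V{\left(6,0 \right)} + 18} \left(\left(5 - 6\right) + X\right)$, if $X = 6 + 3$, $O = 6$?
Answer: $\frac{162}{5} \approx 32.4$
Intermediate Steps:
$X = 9$
$l{\left(S,F \right)} = \left(5 + S\right)^{2}$ ($l{\left(S,F \right)} = \left(-1 + \left(S + 6\right)\right)^{2} = \left(-1 + \left(6 + S\right)\right)^{2} = \left(5 + S\right)^{2}$)
$\frac{l{\left(4,3 \right)}}{V{\left(6,0 \right)} + 18} \left(\left(5 - 6\right) + X\right) = \frac{\left(5 + 4\right)^{2}}{2 + 18} \left(\left(5 - 6\right) + 9\right) = \frac{9^{2}}{20} \left(-1 + 9\right) = 81 \cdot \frac{1}{20} \cdot 8 = \frac{81}{20} \cdot 8 = \frac{162}{5}$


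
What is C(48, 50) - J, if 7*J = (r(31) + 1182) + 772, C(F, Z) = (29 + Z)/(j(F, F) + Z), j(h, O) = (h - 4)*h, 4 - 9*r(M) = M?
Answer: -4217509/15134 ≈ -278.68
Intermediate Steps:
r(M) = 4/9 - M/9
j(h, O) = h*(-4 + h) (j(h, O) = (-4 + h)*h = h*(-4 + h))
C(F, Z) = (29 + Z)/(Z + F*(-4 + F)) (C(F, Z) = (29 + Z)/(F*(-4 + F) + Z) = (29 + Z)/(Z + F*(-4 + F)))
J = 1951/7 (J = (((4/9 - 1/9*31) + 1182) + 772)/7 = (((4/9 - 31/9) + 1182) + 772)/7 = ((-3 + 1182) + 772)/7 = (1179 + 772)/7 = (1/7)*1951 = 1951/7 ≈ 278.71)
C(48, 50) - J = (29 + 50)/(50 + 48*(-4 + 48)) - 1*1951/7 = 79/(50 + 48*44) - 1951/7 = 79/(50 + 2112) - 1951/7 = 79/2162 - 1951/7 = -4217509/15134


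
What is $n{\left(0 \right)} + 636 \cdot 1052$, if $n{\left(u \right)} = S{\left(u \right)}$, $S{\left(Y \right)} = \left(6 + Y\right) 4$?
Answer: $669096$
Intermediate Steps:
$S{\left(Y \right)} = 24 + 4 Y$
$n{\left(u \right)} = 24 + 4 u$
$n{\left(0 \right)} + 636 \cdot 1052 = \left(24 + 4 \cdot 0\right) + 636 \cdot 1052 = \left(24 + 0\right) + 669072 = 24 + 669072 = 669096$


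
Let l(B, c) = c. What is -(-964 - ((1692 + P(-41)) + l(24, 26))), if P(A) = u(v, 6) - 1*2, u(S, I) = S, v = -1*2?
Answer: 2678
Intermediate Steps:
v = -2
P(A) = -4 (P(A) = -2 - 1*2 = -2 - 2 = -4)
-(-964 - ((1692 + P(-41)) + l(24, 26))) = -(-964 - ((1692 - 4) + 26)) = -(-964 - (1688 + 26)) = -(-964 - 1*1714) = -(-964 - 1714) = -1*(-2678) = 2678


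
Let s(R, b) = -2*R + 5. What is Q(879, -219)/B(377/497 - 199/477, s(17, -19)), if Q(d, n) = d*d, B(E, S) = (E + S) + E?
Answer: -183169229229/6713149 ≈ -27285.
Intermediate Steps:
s(R, b) = 5 - 2*R
B(E, S) = S + 2*E
Q(d, n) = d²
Q(879, -219)/B(377/497 - 199/477, s(17, -19)) = 879²/((5 - 2*17) + 2*(377/497 - 199/477)) = 772641/((5 - 34) + 2*(377*(1/497) - 199*1/477)) = 772641/(-29 + 2*(377/497 - 199/477)) = 772641/(-29 + 2*(80926/237069)) = 772641/(-29 + 161852/237069) = 772641/(-6713149/237069) = 772641*(-237069/6713149) = -183169229229/6713149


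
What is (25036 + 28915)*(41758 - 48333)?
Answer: -354727825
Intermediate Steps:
(25036 + 28915)*(41758 - 48333) = 53951*(-6575) = -354727825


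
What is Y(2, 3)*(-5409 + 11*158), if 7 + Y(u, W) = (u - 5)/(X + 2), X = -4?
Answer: 40381/2 ≈ 20191.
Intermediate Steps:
Y(u, W) = -9/2 - u/2 (Y(u, W) = -7 + (u - 5)/(-4 + 2) = -7 + (-5 + u)/(-2) = -7 + (-5 + u)*(-½) = -7 + (5/2 - u/2) = -9/2 - u/2)
Y(2, 3)*(-5409 + 11*158) = (-9/2 - ½*2)*(-5409 + 11*158) = (-9/2 - 1)*(-5409 + 1738) = -11/2*(-3671) = 40381/2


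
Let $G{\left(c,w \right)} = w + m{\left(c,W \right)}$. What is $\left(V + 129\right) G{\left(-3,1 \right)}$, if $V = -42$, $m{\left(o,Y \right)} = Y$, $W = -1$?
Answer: $0$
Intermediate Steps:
$G{\left(c,w \right)} = -1 + w$ ($G{\left(c,w \right)} = w - 1 = -1 + w$)
$\left(V + 129\right) G{\left(-3,1 \right)} = \left(-42 + 129\right) \left(-1 + 1\right) = 87 \cdot 0 = 0$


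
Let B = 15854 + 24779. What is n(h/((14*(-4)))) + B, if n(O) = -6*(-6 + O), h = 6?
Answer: 569375/14 ≈ 40670.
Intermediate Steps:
n(O) = 36 - 6*O
B = 40633
n(h/((14*(-4)))) + B = (36 - 36/(14*(-4))) + 40633 = (36 - 36/(-56)) + 40633 = (36 - 36*(-1)/56) + 40633 = (36 - 6*(-3/28)) + 40633 = (36 + 9/14) + 40633 = 513/14 + 40633 = 569375/14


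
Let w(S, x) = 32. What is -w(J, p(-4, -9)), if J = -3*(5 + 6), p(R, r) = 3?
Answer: -32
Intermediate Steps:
J = -33 (J = -3*11 = -33)
-w(J, p(-4, -9)) = -1*32 = -32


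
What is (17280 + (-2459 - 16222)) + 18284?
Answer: 16883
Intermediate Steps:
(17280 + (-2459 - 16222)) + 18284 = (17280 - 18681) + 18284 = -1401 + 18284 = 16883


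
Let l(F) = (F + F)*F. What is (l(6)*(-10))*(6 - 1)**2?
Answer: -18000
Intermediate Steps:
l(F) = 2*F**2 (l(F) = (2*F)*F = 2*F**2)
(l(6)*(-10))*(6 - 1)**2 = ((2*6**2)*(-10))*(6 - 1)**2 = ((2*36)*(-10))*5**2 = (72*(-10))*25 = -720*25 = -18000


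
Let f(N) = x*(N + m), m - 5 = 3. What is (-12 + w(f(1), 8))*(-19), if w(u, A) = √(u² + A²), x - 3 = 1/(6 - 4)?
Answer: -779/2 ≈ -389.50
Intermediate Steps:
m = 8 (m = 5 + 3 = 8)
x = 7/2 (x = 3 + 1/(6 - 4) = 3 + 1/2 = 3 + ½ = 7/2 ≈ 3.5000)
f(N) = 28 + 7*N/2 (f(N) = 7*(N + 8)/2 = 7*(8 + N)/2 = 28 + 7*N/2)
w(u, A) = √(A² + u²)
(-12 + w(f(1), 8))*(-19) = (-12 + √(8² + (28 + (7/2)*1)²))*(-19) = (-12 + √(64 + (28 + 7/2)²))*(-19) = (-12 + √(64 + (63/2)²))*(-19) = (-12 + √(64 + 3969/4))*(-19) = (-12 + √(4225/4))*(-19) = (-12 + 65/2)*(-19) = (41/2)*(-19) = -779/2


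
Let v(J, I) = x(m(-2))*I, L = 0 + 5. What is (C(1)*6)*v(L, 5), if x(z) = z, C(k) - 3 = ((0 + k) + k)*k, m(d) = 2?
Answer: 300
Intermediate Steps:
C(k) = 3 + 2*k² (C(k) = 3 + ((0 + k) + k)*k = 3 + (k + k)*k = 3 + (2*k)*k = 3 + 2*k²)
L = 5
v(J, I) = 2*I
(C(1)*6)*v(L, 5) = ((3 + 2*1²)*6)*(2*5) = ((3 + 2*1)*6)*10 = ((3 + 2)*6)*10 = (5*6)*10 = 30*10 = 300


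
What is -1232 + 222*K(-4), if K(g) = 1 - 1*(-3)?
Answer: -344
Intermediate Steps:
K(g) = 4 (K(g) = 1 + 3 = 4)
-1232 + 222*K(-4) = -1232 + 222*4 = -1232 + 888 = -344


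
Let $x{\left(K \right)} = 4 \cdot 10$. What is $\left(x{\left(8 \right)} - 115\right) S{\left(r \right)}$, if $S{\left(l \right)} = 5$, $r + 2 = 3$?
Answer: $-375$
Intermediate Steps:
$r = 1$ ($r = -2 + 3 = 1$)
$x{\left(K \right)} = 40$
$\left(x{\left(8 \right)} - 115\right) S{\left(r \right)} = \left(40 - 115\right) 5 = \left(-75\right) 5 = -375$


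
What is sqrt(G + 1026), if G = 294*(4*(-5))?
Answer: I*sqrt(4854) ≈ 69.671*I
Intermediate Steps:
G = -5880 (G = 294*(-20) = -5880)
sqrt(G + 1026) = sqrt(-5880 + 1026) = sqrt(-4854) = I*sqrt(4854)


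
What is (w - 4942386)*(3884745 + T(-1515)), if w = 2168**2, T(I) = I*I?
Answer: -1496553895140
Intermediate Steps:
T(I) = I**2
w = 4700224
(w - 4942386)*(3884745 + T(-1515)) = (4700224 - 4942386)*(3884745 + (-1515)**2) = -242162*(3884745 + 2295225) = -242162*6179970 = -1496553895140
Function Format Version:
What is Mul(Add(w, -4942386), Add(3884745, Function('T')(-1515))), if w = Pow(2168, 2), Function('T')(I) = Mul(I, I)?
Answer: -1496553895140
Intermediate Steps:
Function('T')(I) = Pow(I, 2)
w = 4700224
Mul(Add(w, -4942386), Add(3884745, Function('T')(-1515))) = Mul(Add(4700224, -4942386), Add(3884745, Pow(-1515, 2))) = Mul(-242162, Add(3884745, 2295225)) = Mul(-242162, 6179970) = -1496553895140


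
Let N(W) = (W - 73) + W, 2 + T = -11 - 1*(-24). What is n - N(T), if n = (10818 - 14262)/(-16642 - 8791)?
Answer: 1300527/25433 ≈ 51.135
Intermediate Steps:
T = 11 (T = -2 + (-11 - 1*(-24)) = -2 + (-11 + 24) = -2 + 13 = 11)
N(W) = -73 + 2*W (N(W) = (-73 + W) + W = -73 + 2*W)
n = 3444/25433 (n = -3444/(-25433) = -3444*(-1/25433) = 3444/25433 ≈ 0.13541)
n - N(T) = 3444/25433 - (-73 + 2*11) = 3444/25433 - (-73 + 22) = 3444/25433 - 1*(-51) = 3444/25433 + 51 = 1300527/25433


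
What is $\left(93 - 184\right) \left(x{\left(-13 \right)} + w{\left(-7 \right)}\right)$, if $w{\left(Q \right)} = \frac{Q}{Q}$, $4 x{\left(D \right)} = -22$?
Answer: $\frac{819}{2} \approx 409.5$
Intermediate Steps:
$x{\left(D \right)} = - \frac{11}{2}$ ($x{\left(D \right)} = \frac{1}{4} \left(-22\right) = - \frac{11}{2}$)
$w{\left(Q \right)} = 1$
$\left(93 - 184\right) \left(x{\left(-13 \right)} + w{\left(-7 \right)}\right) = \left(93 - 184\right) \left(- \frac{11}{2} + 1\right) = \left(-91\right) \left(- \frac{9}{2}\right) = \frac{819}{2}$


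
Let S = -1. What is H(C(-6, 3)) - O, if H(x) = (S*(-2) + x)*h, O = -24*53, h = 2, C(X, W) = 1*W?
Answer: 1282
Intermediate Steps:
C(X, W) = W
O = -1272
H(x) = 4 + 2*x (H(x) = (-1*(-2) + x)*2 = (2 + x)*2 = 4 + 2*x)
H(C(-6, 3)) - O = (4 + 2*3) - 1*(-1272) = (4 + 6) + 1272 = 10 + 1272 = 1282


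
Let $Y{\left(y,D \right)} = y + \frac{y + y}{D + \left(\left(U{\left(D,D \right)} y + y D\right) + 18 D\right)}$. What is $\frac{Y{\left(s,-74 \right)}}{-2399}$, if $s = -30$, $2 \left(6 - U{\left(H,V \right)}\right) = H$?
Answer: $\frac{3555}{285481} \approx 0.012453$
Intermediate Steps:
$U{\left(H,V \right)} = 6 - \frac{H}{2}$
$Y{\left(y,D \right)} = y + \frac{2 y}{19 D + D y + y \left(6 - \frac{D}{2}\right)}$ ($Y{\left(y,D \right)} = y + \frac{y + y}{D + \left(\left(\left(6 - \frac{D}{2}\right) y + y D\right) + 18 D\right)} = y + \frac{2 y}{D + \left(\left(y \left(6 - \frac{D}{2}\right) + D y\right) + 18 D\right)} = y + \frac{2 y}{D + \left(\left(D y + y \left(6 - \frac{D}{2}\right)\right) + 18 D\right)} = y + \frac{2 y}{D + \left(18 D + D y + y \left(6 - \frac{D}{2}\right)\right)} = y + \frac{2 y}{19 D + D y + y \left(6 - \frac{D}{2}\right)}$)
$\frac{Y{\left(s,-74 \right)}}{-2399} = \frac{\left(-30\right) \frac{1}{12 \left(-30\right) + 38 \left(-74\right) - -2220} \left(4 + 12 \left(-30\right) + 38 \left(-74\right) - -2220\right)}{-2399} = - \frac{30 \left(4 - 360 - 2812 + 2220\right)}{-360 - 2812 + 2220} \left(- \frac{1}{2399}\right) = \left(-30\right) \frac{1}{-952} \left(-948\right) \left(- \frac{1}{2399}\right) = \left(-30\right) \left(- \frac{1}{952}\right) \left(-948\right) \left(- \frac{1}{2399}\right) = \left(- \frac{3555}{119}\right) \left(- \frac{1}{2399}\right) = \frac{3555}{285481}$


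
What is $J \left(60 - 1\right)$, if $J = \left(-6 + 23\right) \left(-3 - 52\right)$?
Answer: $-55165$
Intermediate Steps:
$J = -935$ ($J = 17 \left(-55\right) = -935$)
$J \left(60 - 1\right) = - 935 \left(60 - 1\right) = \left(-935\right) 59 = -55165$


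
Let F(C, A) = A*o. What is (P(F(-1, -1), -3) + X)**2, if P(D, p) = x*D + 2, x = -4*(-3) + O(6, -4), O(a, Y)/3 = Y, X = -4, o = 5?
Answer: 4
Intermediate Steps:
O(a, Y) = 3*Y
F(C, A) = 5*A (F(C, A) = A*5 = 5*A)
x = 0 (x = -4*(-3) + 3*(-4) = 12 - 12 = 0)
P(D, p) = 2 (P(D, p) = 0*D + 2 = 0 + 2 = 2)
(P(F(-1, -1), -3) + X)**2 = (2 - 4)**2 = (-2)**2 = 4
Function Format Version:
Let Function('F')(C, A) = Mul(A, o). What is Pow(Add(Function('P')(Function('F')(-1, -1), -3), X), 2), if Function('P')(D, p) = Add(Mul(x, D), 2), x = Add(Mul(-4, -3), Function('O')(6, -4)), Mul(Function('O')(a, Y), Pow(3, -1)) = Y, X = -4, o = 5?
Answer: 4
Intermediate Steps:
Function('O')(a, Y) = Mul(3, Y)
Function('F')(C, A) = Mul(5, A) (Function('F')(C, A) = Mul(A, 5) = Mul(5, A))
x = 0 (x = Add(Mul(-4, -3), Mul(3, -4)) = Add(12, -12) = 0)
Function('P')(D, p) = 2 (Function('P')(D, p) = Add(Mul(0, D), 2) = Add(0, 2) = 2)
Pow(Add(Function('P')(Function('F')(-1, -1), -3), X), 2) = Pow(Add(2, -4), 2) = Pow(-2, 2) = 4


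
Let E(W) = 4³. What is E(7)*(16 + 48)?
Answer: 4096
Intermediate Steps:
E(W) = 64
E(7)*(16 + 48) = 64*(16 + 48) = 64*64 = 4096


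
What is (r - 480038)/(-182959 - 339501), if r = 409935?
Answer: 70103/522460 ≈ 0.13418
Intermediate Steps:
(r - 480038)/(-182959 - 339501) = (409935 - 480038)/(-182959 - 339501) = -70103/(-522460) = -70103*(-1/522460) = 70103/522460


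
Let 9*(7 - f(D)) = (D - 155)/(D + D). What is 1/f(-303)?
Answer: 2727/18860 ≈ 0.14459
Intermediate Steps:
f(D) = 7 - (-155 + D)/(18*D) (f(D) = 7 - (D - 155)/(9*(D + D)) = 7 - (-155 + D)/(9*(2*D)) = 7 - (-155 + D)*1/(2*D)/9 = 7 - (-155 + D)/(18*D))
1/f(-303) = 1/((5/18)*(31 + 25*(-303))/(-303)) = 1/((5/18)*(-1/303)*(31 - 7575)) = 1/((5/18)*(-1/303)*(-7544)) = 1/(18860/2727) = 2727/18860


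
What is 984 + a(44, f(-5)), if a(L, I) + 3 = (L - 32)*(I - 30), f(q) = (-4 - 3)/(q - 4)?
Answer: 1891/3 ≈ 630.33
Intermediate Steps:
f(q) = -7/(-4 + q)
a(L, I) = -3 + (-32 + L)*(-30 + I) (a(L, I) = -3 + (L - 32)*(I - 30) = -3 + (-32 + L)*(-30 + I))
984 + a(44, f(-5)) = 984 + (957 - (-224)/(-4 - 5) - 30*44 - 7/(-4 - 5)*44) = 984 + (957 - (-224)/(-9) - 1320 - 7/(-9)*44) = 984 + (957 - (-224)*(-1)/9 - 1320 - 7*(-⅑)*44) = 984 + (957 - 32*7/9 - 1320 + (7/9)*44) = 984 + (957 - 224/9 - 1320 + 308/9) = 984 - 1061/3 = 1891/3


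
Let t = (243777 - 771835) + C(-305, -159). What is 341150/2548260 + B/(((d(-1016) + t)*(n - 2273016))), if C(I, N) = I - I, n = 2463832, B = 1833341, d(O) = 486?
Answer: 1716930925085407/12826562072328576 ≈ 0.13386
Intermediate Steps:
C(I, N) = 0
t = -528058 (t = (243777 - 771835) + 0 = -528058 + 0 = -528058)
341150/2548260 + B/(((d(-1016) + t)*(n - 2273016))) = 341150/2548260 + 1833341/(((486 - 528058)*(2463832 - 2273016))) = 341150*(1/2548260) + 1833341/((-527572*190816)) = 34115/254826 + 1833341/(-100669178752) = 34115/254826 + 1833341*(-1/100669178752) = 34115/254826 - 1833341/100669178752 = 1716930925085407/12826562072328576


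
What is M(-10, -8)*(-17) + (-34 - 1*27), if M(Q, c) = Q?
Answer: 109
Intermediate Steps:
M(-10, -8)*(-17) + (-34 - 1*27) = -10*(-17) + (-34 - 1*27) = 170 + (-34 - 27) = 170 - 61 = 109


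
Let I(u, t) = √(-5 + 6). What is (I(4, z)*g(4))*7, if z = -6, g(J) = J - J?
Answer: 0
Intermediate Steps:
g(J) = 0
I(u, t) = 1 (I(u, t) = √1 = 1)
(I(4, z)*g(4))*7 = (1*0)*7 = 0*7 = 0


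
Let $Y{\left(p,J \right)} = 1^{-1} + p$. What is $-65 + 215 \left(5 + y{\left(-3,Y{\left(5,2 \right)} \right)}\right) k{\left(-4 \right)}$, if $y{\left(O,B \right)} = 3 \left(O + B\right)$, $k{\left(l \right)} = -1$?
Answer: $-3075$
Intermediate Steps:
$Y{\left(p,J \right)} = 1 + p$
$y{\left(O,B \right)} = 3 B + 3 O$ ($y{\left(O,B \right)} = 3 \left(B + O\right) = 3 B + 3 O$)
$-65 + 215 \left(5 + y{\left(-3,Y{\left(5,2 \right)} \right)}\right) k{\left(-4 \right)} = -65 + 215 \left(5 + \left(3 \left(1 + 5\right) + 3 \left(-3\right)\right)\right) \left(-1\right) = -65 + 215 \left(5 + \left(3 \cdot 6 - 9\right)\right) \left(-1\right) = -65 + 215 \left(5 + \left(18 - 9\right)\right) \left(-1\right) = -65 + 215 \left(5 + 9\right) \left(-1\right) = -65 + 215 \cdot 14 \left(-1\right) = -65 + 215 \left(-14\right) = -65 - 3010 = -3075$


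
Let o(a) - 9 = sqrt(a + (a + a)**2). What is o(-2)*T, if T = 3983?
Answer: 35847 + 3983*sqrt(14) ≈ 50750.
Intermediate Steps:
o(a) = 9 + sqrt(a + 4*a**2) (o(a) = 9 + sqrt(a + (a + a)**2) = 9 + sqrt(a + (2*a)**2) = 9 + sqrt(a + 4*a**2))
o(-2)*T = (9 + sqrt(-2*(1 + 4*(-2))))*3983 = (9 + sqrt(-2*(1 - 8)))*3983 = (9 + sqrt(-2*(-7)))*3983 = (9 + sqrt(14))*3983 = 35847 + 3983*sqrt(14)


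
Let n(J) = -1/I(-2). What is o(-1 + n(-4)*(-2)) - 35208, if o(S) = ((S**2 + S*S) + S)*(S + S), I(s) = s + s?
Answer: -35217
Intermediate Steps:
I(s) = 2*s
n(J) = 1/4 (n(J) = -1/(2*(-2)) = -1/(-4) = -1*(-1/4) = 1/4)
o(S) = 2*S*(S + 2*S**2) (o(S) = ((S**2 + S**2) + S)*(2*S) = (2*S**2 + S)*(2*S) = (S + 2*S**2)*(2*S) = 2*S*(S + 2*S**2))
o(-1 + n(-4)*(-2)) - 35208 = (-1 + (1/4)*(-2))**2*(2 + 4*(-1 + (1/4)*(-2))) - 35208 = (-1 - 1/2)**2*(2 + 4*(-1 - 1/2)) - 35208 = (-3/2)**2*(2 + 4*(-3/2)) - 35208 = 9*(2 - 6)/4 - 35208 = (9/4)*(-4) - 35208 = -9 - 35208 = -35217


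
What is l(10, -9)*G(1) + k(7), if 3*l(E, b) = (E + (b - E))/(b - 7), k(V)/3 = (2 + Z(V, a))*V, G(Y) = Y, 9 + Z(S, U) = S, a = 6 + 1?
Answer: 3/16 ≈ 0.18750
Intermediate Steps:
a = 7
Z(S, U) = -9 + S
k(V) = 3*V*(-7 + V) (k(V) = 3*((2 + (-9 + V))*V) = 3*((-7 + V)*V) = 3*(V*(-7 + V)) = 3*V*(-7 + V))
l(E, b) = b/(3*(-7 + b)) (l(E, b) = ((E + (b - E))/(b - 7))/3 = (b/(-7 + b))/3 = b/(3*(-7 + b)))
l(10, -9)*G(1) + k(7) = ((⅓)*(-9)/(-7 - 9))*1 + 3*7*(-7 + 7) = ((⅓)*(-9)/(-16))*1 + 3*7*0 = ((⅓)*(-9)*(-1/16))*1 + 0 = (3/16)*1 + 0 = 3/16 + 0 = 3/16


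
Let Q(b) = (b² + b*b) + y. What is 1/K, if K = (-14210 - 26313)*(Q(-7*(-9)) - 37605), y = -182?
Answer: 1/1209571027 ≈ 8.2674e-10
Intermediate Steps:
Q(b) = -182 + 2*b² (Q(b) = (b² + b*b) - 182 = (b² + b²) - 182 = 2*b² - 182 = -182 + 2*b²)
K = 1209571027 (K = (-14210 - 26313)*((-182 + 2*(-7*(-9))²) - 37605) = -40523*((-182 + 2*63²) - 37605) = -40523*((-182 + 2*3969) - 37605) = -40523*((-182 + 7938) - 37605) = -40523*(7756 - 37605) = -40523*(-29849) = 1209571027)
1/K = 1/1209571027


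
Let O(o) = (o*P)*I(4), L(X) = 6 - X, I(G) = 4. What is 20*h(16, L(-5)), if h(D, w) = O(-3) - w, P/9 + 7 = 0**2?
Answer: 14900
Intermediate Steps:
P = -63 (P = -63 + 9*0**2 = -63 + 9*0 = -63 + 0 = -63)
O(o) = -252*o (O(o) = (o*(-63))*4 = -63*o*4 = -252*o)
h(D, w) = 756 - w (h(D, w) = -252*(-3) - w = 756 - w)
20*h(16, L(-5)) = 20*(756 - (6 - 1*(-5))) = 20*(756 - (6 + 5)) = 20*(756 - 1*11) = 20*(756 - 11) = 20*745 = 14900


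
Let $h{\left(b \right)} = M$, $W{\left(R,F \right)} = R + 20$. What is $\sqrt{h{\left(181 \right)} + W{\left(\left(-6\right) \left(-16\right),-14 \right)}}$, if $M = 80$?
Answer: $14$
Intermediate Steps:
$W{\left(R,F \right)} = 20 + R$
$h{\left(b \right)} = 80$
$\sqrt{h{\left(181 \right)} + W{\left(\left(-6\right) \left(-16\right),-14 \right)}} = \sqrt{80 + \left(20 - -96\right)} = \sqrt{80 + \left(20 + 96\right)} = \sqrt{80 + 116} = \sqrt{196} = 14$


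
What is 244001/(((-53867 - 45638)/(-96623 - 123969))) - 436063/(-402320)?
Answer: 4330956811676451/8006570320 ≈ 5.4093e+5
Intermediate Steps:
244001/(((-53867 - 45638)/(-96623 - 123969))) - 436063/(-402320) = 244001/((-99505/(-220592))) - 436063*(-1/402320) = 244001/((-99505*(-1/220592))) + 436063/402320 = 244001/(99505/220592) + 436063/402320 = 244001*(220592/99505) + 436063/402320 = 53824668592/99505 + 436063/402320 = 4330956811676451/8006570320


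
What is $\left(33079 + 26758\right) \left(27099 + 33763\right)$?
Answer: $3641799494$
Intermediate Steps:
$\left(33079 + 26758\right) \left(27099 + 33763\right) = 59837 \cdot 60862 = 3641799494$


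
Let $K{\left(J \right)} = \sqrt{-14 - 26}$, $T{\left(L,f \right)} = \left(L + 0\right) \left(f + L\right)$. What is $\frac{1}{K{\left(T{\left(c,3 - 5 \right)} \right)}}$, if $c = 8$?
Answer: $- \frac{i \sqrt{10}}{20} \approx - 0.15811 i$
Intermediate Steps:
$T{\left(L,f \right)} = L \left(L + f\right)$
$K{\left(J \right)} = 2 i \sqrt{10}$ ($K{\left(J \right)} = \sqrt{-40} = 2 i \sqrt{10}$)
$\frac{1}{K{\left(T{\left(c,3 - 5 \right)} \right)}} = \frac{1}{2 i \sqrt{10}} = - \frac{i \sqrt{10}}{20}$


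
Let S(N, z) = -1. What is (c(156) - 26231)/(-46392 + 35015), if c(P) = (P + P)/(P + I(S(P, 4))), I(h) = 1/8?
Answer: 32760023/14209873 ≈ 2.3054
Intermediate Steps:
I(h) = ⅛
c(P) = 2*P/(⅛ + P) (c(P) = (P + P)/(P + ⅛) = (2*P)/(⅛ + P) = 2*P/(⅛ + P))
(c(156) - 26231)/(-46392 + 35015) = (16*156/(1 + 8*156) - 26231)/(-46392 + 35015) = (16*156/(1 + 1248) - 26231)/(-11377) = (16*156/1249 - 26231)*(-1/11377) = (16*156*(1/1249) - 26231)*(-1/11377) = (2496/1249 - 26231)*(-1/11377) = -32760023/1249*(-1/11377) = 32760023/14209873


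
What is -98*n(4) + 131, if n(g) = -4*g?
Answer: 1699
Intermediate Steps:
-98*n(4) + 131 = -(-392)*4 + 131 = -98*(-16) + 131 = 1568 + 131 = 1699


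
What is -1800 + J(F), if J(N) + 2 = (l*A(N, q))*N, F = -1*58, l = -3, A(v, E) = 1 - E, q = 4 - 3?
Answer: -1802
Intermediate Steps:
q = 1
F = -58
J(N) = -2 (J(N) = -2 + (-3*(1 - 1*1))*N = -2 + (-3*(1 - 1))*N = -2 + (-3*0)*N = -2 + 0*N = -2 + 0 = -2)
-1800 + J(F) = -1800 - 2 = -1802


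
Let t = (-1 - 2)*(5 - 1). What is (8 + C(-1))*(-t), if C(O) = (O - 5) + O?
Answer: 12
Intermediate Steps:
t = -12 (t = -3*4 = -12)
C(O) = -5 + 2*O (C(O) = (-5 + O) + O = -5 + 2*O)
(8 + C(-1))*(-t) = (8 + (-5 + 2*(-1)))*(-1*(-12)) = (8 + (-5 - 2))*12 = (8 - 7)*12 = 1*12 = 12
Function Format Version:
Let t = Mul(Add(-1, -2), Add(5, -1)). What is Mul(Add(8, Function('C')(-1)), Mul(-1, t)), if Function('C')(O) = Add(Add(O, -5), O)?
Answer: 12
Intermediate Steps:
t = -12 (t = Mul(-3, 4) = -12)
Function('C')(O) = Add(-5, Mul(2, O)) (Function('C')(O) = Add(Add(-5, O), O) = Add(-5, Mul(2, O)))
Mul(Add(8, Function('C')(-1)), Mul(-1, t)) = Mul(Add(8, Add(-5, Mul(2, -1))), Mul(-1, -12)) = Mul(Add(8, Add(-5, -2)), 12) = Mul(Add(8, -7), 12) = Mul(1, 12) = 12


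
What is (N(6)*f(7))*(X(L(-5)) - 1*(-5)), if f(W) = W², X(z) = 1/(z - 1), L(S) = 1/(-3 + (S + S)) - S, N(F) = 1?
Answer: 13132/51 ≈ 257.49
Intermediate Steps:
L(S) = 1/(-3 + 2*S) - S
X(z) = 1/(-1 + z)
(N(6)*f(7))*(X(L(-5)) - 1*(-5)) = (1*7²)*(1/(-1 + (1 - 2*(-5)² + 3*(-5))/(-3 + 2*(-5))) - 1*(-5)) = (1*49)*(1/(-1 + (1 - 2*25 - 15)/(-3 - 10)) + 5) = 49*(1/(-1 + (1 - 50 - 15)/(-13)) + 5) = 49*(1/(-1 - 1/13*(-64)) + 5) = 49*(1/(-1 + 64/13) + 5) = 49*(1/(51/13) + 5) = 49*(13/51 + 5) = 49*(268/51) = 13132/51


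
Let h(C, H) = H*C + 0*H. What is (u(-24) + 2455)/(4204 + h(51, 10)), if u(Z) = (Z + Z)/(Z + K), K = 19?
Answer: 12323/23570 ≈ 0.52283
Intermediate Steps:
u(Z) = 2*Z/(19 + Z) (u(Z) = (Z + Z)/(Z + 19) = (2*Z)/(19 + Z) = 2*Z/(19 + Z))
h(C, H) = C*H (h(C, H) = C*H + 0 = C*H)
(u(-24) + 2455)/(4204 + h(51, 10)) = (2*(-24)/(19 - 24) + 2455)/(4204 + 51*10) = (2*(-24)/(-5) + 2455)/(4204 + 510) = (2*(-24)*(-⅕) + 2455)/4714 = (48/5 + 2455)*(1/4714) = (12323/5)*(1/4714) = 12323/23570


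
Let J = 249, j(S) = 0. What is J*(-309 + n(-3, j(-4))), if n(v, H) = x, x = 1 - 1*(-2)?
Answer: -76194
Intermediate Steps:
x = 3 (x = 1 + 2 = 3)
n(v, H) = 3
J*(-309 + n(-3, j(-4))) = 249*(-309 + 3) = 249*(-306) = -76194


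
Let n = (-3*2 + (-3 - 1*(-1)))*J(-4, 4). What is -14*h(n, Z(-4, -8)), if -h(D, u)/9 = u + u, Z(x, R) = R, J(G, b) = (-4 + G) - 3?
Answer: -2016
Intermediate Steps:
J(G, b) = -7 + G
n = 88 (n = (-3*2 + (-3 - 1*(-1)))*(-7 - 4) = (-6 + (-3 + 1))*(-11) = (-6 - 2)*(-11) = -8*(-11) = 88)
h(D, u) = -18*u (h(D, u) = -9*(u + u) = -18*u)
-14*h(n, Z(-4, -8)) = -(-252)*(-8) = -14*144 = -2016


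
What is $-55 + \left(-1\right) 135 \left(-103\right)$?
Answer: $13850$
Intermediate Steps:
$-55 + \left(-1\right) 135 \left(-103\right) = -55 - -13905 = -55 + 13905 = 13850$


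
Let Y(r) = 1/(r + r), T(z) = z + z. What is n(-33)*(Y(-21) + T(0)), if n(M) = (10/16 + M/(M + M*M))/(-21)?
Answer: 19/28224 ≈ 0.00067319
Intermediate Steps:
T(z) = 2*z
n(M) = -5/168 - M/(21*(M + M²)) (n(M) = (10*(1/16) + M/(M + M²))*(-1/21) = (5/8 + M/(M + M²))*(-1/21) = -5/168 - M/(21*(M + M²)))
Y(r) = 1/(2*r)
n(-33)*(Y(-21) + T(0)) = ((-13 - 5*(-33))/(168*(1 - 33)))*((½)/(-21) + 2*0) = ((1/168)*(-13 + 165)/(-32))*((½)*(-1/21) + 0) = ((1/168)*(-1/32)*152)*(-1/42 + 0) = -19/672*(-1/42) = 19/28224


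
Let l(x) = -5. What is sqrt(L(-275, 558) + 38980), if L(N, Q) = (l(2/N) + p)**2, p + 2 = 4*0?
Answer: sqrt(39029) ≈ 197.56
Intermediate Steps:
p = -2 (p = -2 + 4*0 = -2 + 0 = -2)
L(N, Q) = 49 (L(N, Q) = (-5 - 2)**2 = (-7)**2 = 49)
sqrt(L(-275, 558) + 38980) = sqrt(49 + 38980) = sqrt(39029)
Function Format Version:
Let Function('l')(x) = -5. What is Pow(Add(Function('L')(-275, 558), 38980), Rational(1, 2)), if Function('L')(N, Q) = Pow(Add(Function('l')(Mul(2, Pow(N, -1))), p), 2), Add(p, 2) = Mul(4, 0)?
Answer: Pow(39029, Rational(1, 2)) ≈ 197.56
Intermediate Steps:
p = -2 (p = Add(-2, Mul(4, 0)) = Add(-2, 0) = -2)
Function('L')(N, Q) = 49 (Function('L')(N, Q) = Pow(Add(-5, -2), 2) = Pow(-7, 2) = 49)
Pow(Add(Function('L')(-275, 558), 38980), Rational(1, 2)) = Pow(Add(49, 38980), Rational(1, 2)) = Pow(39029, Rational(1, 2))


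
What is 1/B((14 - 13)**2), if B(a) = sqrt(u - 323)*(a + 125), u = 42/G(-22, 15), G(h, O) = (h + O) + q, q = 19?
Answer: -I*sqrt(142)/26838 ≈ -0.00044401*I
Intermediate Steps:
G(h, O) = 19 + O + h (G(h, O) = (h + O) + 19 = (O + h) + 19 = 19 + O + h)
u = 7/2 (u = 42/(19 + 15 - 22) = 42/12 = 42*(1/12) = 7/2 ≈ 3.5000)
B(a) = 3*I*sqrt(142)*(125 + a)/2 (B(a) = sqrt(7/2 - 323)*(a + 125) = sqrt(-639/2)*(125 + a) = (3*I*sqrt(142)/2)*(125 + a) = 3*I*sqrt(142)*(125 + a)/2)
1/B((14 - 13)**2) = 1/(3*I*sqrt(142)*(125 + (14 - 13)**2)/2) = 1/(3*I*sqrt(142)*(125 + 1**2)/2) = 1/(3*I*sqrt(142)*(125 + 1)/2) = 1/((3/2)*I*sqrt(142)*126) = 1/(189*I*sqrt(142)) = -I*sqrt(142)/26838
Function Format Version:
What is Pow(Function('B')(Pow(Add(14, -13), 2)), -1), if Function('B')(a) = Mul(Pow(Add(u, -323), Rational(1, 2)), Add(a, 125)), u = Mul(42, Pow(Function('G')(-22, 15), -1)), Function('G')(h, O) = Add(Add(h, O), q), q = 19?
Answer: Mul(Rational(-1, 26838), I, Pow(142, Rational(1, 2))) ≈ Mul(-0.00044401, I)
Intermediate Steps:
Function('G')(h, O) = Add(19, O, h) (Function('G')(h, O) = Add(Add(h, O), 19) = Add(Add(O, h), 19) = Add(19, O, h))
u = Rational(7, 2) (u = Mul(42, Pow(Add(19, 15, -22), -1)) = Mul(42, Pow(12, -1)) = Mul(42, Rational(1, 12)) = Rational(7, 2) ≈ 3.5000)
Function('B')(a) = Mul(Rational(3, 2), I, Pow(142, Rational(1, 2)), Add(125, a)) (Function('B')(a) = Mul(Pow(Add(Rational(7, 2), -323), Rational(1, 2)), Add(a, 125)) = Mul(Pow(Rational(-639, 2), Rational(1, 2)), Add(125, a)) = Mul(Mul(Rational(3, 2), I, Pow(142, Rational(1, 2))), Add(125, a)) = Mul(Rational(3, 2), I, Pow(142, Rational(1, 2)), Add(125, a)))
Pow(Function('B')(Pow(Add(14, -13), 2)), -1) = Pow(Mul(Rational(3, 2), I, Pow(142, Rational(1, 2)), Add(125, Pow(Add(14, -13), 2))), -1) = Pow(Mul(Rational(3, 2), I, Pow(142, Rational(1, 2)), Add(125, Pow(1, 2))), -1) = Pow(Mul(Rational(3, 2), I, Pow(142, Rational(1, 2)), Add(125, 1)), -1) = Pow(Mul(Rational(3, 2), I, Pow(142, Rational(1, 2)), 126), -1) = Pow(Mul(189, I, Pow(142, Rational(1, 2))), -1) = Mul(Rational(-1, 26838), I, Pow(142, Rational(1, 2)))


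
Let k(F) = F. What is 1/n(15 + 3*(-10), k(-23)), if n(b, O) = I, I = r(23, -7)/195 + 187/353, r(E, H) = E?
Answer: 68835/44584 ≈ 1.5439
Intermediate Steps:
I = 44584/68835 (I = 23/195 + 187/353 = 44584/68835 ≈ 0.64769)
n(b, O) = 44584/68835
1/n(15 + 3*(-10), k(-23)) = 1/(44584/68835) = 68835/44584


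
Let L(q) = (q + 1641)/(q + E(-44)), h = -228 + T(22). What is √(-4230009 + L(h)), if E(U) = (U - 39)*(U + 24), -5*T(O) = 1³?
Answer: I*√216793329320353/7159 ≈ 2056.7*I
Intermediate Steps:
T(O) = -⅕ (T(O) = -⅕*1³ = -⅕*1 = -⅕)
E(U) = (-39 + U)*(24 + U)
h = -1141/5 (h = -228 - ⅕ = -1141/5 ≈ -228.20)
L(q) = (1641 + q)/(1660 + q) (L(q) = (q + 1641)/(q + (-936 + (-44)² - 15*(-44))) = (1641 + q)/(q + (-936 + 1936 + 660)) = (1641 + q)/(q + 1660) = (1641 + q)/(1660 + q))
√(-4230009 + L(h)) = √(-4230009 + (1641 - 1141/5)/(1660 - 1141/5)) = √(-4230009 + (7064/5)/(7159/5)) = √(-4230009 + (5/7159)*(7064/5)) = √(-4230009 + 7064/7159) = √(-30282627367/7159) = I*√216793329320353/7159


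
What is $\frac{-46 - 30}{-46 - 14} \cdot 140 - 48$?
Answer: $\frac{388}{3} \approx 129.33$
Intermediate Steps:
$\frac{-46 - 30}{-46 - 14} \cdot 140 - 48 = - \frac{76}{-60} \cdot 140 - 48 = \left(-76\right) \left(- \frac{1}{60}\right) 140 - 48 = \frac{19}{15} \cdot 140 - 48 = \frac{532}{3} - 48 = \frac{388}{3}$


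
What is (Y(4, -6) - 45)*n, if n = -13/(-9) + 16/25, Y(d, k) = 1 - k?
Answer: -17822/225 ≈ -79.209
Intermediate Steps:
n = 469/225 (n = -13*(-1/9) + 16*(1/25) = 13/9 + 16/25 = 469/225 ≈ 2.0844)
(Y(4, -6) - 45)*n = ((1 - 1*(-6)) - 45)*(469/225) = ((1 + 6) - 45)*(469/225) = (7 - 45)*(469/225) = -38*469/225 = -17822/225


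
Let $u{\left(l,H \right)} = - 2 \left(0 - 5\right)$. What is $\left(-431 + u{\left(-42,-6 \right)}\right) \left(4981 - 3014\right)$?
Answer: $-828107$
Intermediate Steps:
$u{\left(l,H \right)} = 10$ ($u{\left(l,H \right)} = \left(-2\right) \left(-5\right) = 10$)
$\left(-431 + u{\left(-42,-6 \right)}\right) \left(4981 - 3014\right) = \left(-431 + 10\right) \left(4981 - 3014\right) = \left(-421\right) 1967 = -828107$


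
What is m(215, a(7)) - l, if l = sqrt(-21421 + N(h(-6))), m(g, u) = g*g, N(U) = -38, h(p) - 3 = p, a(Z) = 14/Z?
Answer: 46225 - I*sqrt(21459) ≈ 46225.0 - 146.49*I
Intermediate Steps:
h(p) = 3 + p
m(g, u) = g**2
l = I*sqrt(21459) (l = sqrt(-21421 - 38) = sqrt(-21459) = I*sqrt(21459) ≈ 146.49*I)
m(215, a(7)) - l = 215**2 - I*sqrt(21459) = 46225 - I*sqrt(21459)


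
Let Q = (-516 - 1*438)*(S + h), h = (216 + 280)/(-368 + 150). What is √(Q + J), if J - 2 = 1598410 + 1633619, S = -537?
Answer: √44512161377/109 ≈ 1935.6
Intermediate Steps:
h = -248/109 (h = 496/(-218) = 496*(-1/218) = -248/109 ≈ -2.2752)
Q = 56077074/109 (Q = (-516 - 1*438)*(-537 - 248/109) = (-516 - 438)*(-58781/109) = -954*(-58781/109) = 56077074/109 ≈ 5.1447e+5)
J = 3232031 (J = 2 + (1598410 + 1633619) = 2 + 3232029 = 3232031)
√(Q + J) = √(56077074/109 + 3232031) = √(408368453/109) = √44512161377/109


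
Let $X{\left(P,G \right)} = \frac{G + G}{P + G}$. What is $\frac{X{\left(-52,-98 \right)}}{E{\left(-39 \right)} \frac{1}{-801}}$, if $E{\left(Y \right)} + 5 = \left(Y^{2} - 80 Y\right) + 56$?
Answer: $- \frac{4361}{19550} \approx -0.22307$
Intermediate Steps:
$E{\left(Y \right)} = 51 + Y^{2} - 80 Y$ ($E{\left(Y \right)} = -5 + \left(\left(Y^{2} - 80 Y\right) + 56\right) = -5 + \left(56 + Y^{2} - 80 Y\right) = 51 + Y^{2} - 80 Y$)
$X{\left(P,G \right)} = \frac{2 G}{G + P}$
$\frac{X{\left(-52,-98 \right)}}{E{\left(-39 \right)} \frac{1}{-801}} = \frac{2 \left(-98\right) \frac{1}{-98 - 52}}{\left(51 + \left(-39\right)^{2} - -3120\right) \frac{1}{-801}} = \frac{2 \left(-98\right) \frac{1}{-150}}{\left(51 + 1521 + 3120\right) \left(- \frac{1}{801}\right)} = \frac{2 \left(-98\right) \left(- \frac{1}{150}\right)}{4692 \left(- \frac{1}{801}\right)} = \frac{98}{75 \left(- \frac{1564}{267}\right)} = \frac{98}{75} \left(- \frac{267}{1564}\right) = - \frac{4361}{19550}$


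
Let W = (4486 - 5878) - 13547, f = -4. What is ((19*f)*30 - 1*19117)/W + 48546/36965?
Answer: 1516168799/552220135 ≈ 2.7456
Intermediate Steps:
W = -14939 (W = -1392 - 13547 = -14939)
((19*f)*30 - 1*19117)/W + 48546/36965 = ((19*(-4))*30 - 1*19117)/(-14939) + 48546/36965 = (-76*30 - 19117)*(-1/14939) + 48546*(1/36965) = (-2280 - 19117)*(-1/14939) + 48546/36965 = -21397*(-1/14939) + 48546/36965 = 21397/14939 + 48546/36965 = 1516168799/552220135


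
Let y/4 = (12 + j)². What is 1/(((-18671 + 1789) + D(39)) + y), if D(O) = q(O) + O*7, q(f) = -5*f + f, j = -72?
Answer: -1/2365 ≈ -0.00042283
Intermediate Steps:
q(f) = -4*f
D(O) = 3*O (D(O) = -4*O + O*7 = -4*O + 7*O = 3*O)
y = 14400 (y = 4*(12 - 72)² = 4*(-60)² = 4*3600 = 14400)
1/(((-18671 + 1789) + D(39)) + y) = 1/(((-18671 + 1789) + 3*39) + 14400) = 1/((-16882 + 117) + 14400) = 1/(-16765 + 14400) = 1/(-2365) = -1/2365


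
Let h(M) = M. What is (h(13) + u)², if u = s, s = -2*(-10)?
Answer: 1089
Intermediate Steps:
s = 20
u = 20
(h(13) + u)² = (13 + 20)² = 33² = 1089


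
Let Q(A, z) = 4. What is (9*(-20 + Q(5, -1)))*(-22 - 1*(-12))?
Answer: 1440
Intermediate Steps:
(9*(-20 + Q(5, -1)))*(-22 - 1*(-12)) = (9*(-20 + 4))*(-22 - 1*(-12)) = (9*(-16))*(-22 + 12) = -144*(-10) = 1440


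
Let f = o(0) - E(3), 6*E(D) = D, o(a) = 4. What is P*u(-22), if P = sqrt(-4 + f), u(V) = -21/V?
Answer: 21*I*sqrt(2)/44 ≈ 0.67497*I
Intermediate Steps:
E(D) = D/6
f = 7/2 (f = 4 - 3/6 = 4 - 1*1/2 = 4 - 1/2 = 7/2 ≈ 3.5000)
P = I*sqrt(2)/2 (P = sqrt(-4 + 7/2) = sqrt(-1/2) = I*sqrt(2)/2 ≈ 0.70711*I)
P*u(-22) = (I*sqrt(2)/2)*(-21/(-22)) = (I*sqrt(2)/2)*(-21*(-1/22)) = (I*sqrt(2)/2)*(21/22) = 21*I*sqrt(2)/44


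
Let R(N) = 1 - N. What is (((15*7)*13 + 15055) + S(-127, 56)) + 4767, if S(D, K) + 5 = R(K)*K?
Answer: 18102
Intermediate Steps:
S(D, K) = -5 + K*(1 - K) (S(D, K) = -5 + (1 - K)*K = -5 + K*(1 - K))
(((15*7)*13 + 15055) + S(-127, 56)) + 4767 = (((15*7)*13 + 15055) + (-5 + 56 - 1*56**2)) + 4767 = ((105*13 + 15055) + (-5 + 56 - 1*3136)) + 4767 = ((1365 + 15055) + (-5 + 56 - 3136)) + 4767 = (16420 - 3085) + 4767 = 13335 + 4767 = 18102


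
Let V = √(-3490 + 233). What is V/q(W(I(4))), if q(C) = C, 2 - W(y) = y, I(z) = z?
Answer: -I*√3257/2 ≈ -28.535*I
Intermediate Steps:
W(y) = 2 - y
V = I*√3257 (V = √(-3257) = I*√3257 ≈ 57.07*I)
V/q(W(I(4))) = (I*√3257)/(2 - 1*4) = (I*√3257)/(2 - 4) = (I*√3257)/(-2) = (I*√3257)*(-½) = -I*√3257/2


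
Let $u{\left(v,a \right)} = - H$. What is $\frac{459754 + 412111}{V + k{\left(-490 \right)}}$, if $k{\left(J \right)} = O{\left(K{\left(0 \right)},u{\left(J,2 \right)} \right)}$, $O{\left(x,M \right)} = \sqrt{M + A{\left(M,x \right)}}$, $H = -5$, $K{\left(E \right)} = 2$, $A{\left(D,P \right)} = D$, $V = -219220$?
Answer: $- \frac{19113024530}{4805740839} - \frac{174373 \sqrt{10}}{9611481678} \approx -3.9772$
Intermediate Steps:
$u{\left(v,a \right)} = 5$ ($u{\left(v,a \right)} = \left(-1\right) \left(-5\right) = 5$)
$O{\left(x,M \right)} = \sqrt{2} \sqrt{M}$ ($O{\left(x,M \right)} = \sqrt{M + M} = \sqrt{2 M} = \sqrt{2} \sqrt{M}$)
$k{\left(J \right)} = \sqrt{10}$ ($k{\left(J \right)} = \sqrt{2} \sqrt{5} = \sqrt{10}$)
$\frac{459754 + 412111}{V + k{\left(-490 \right)}} = \frac{459754 + 412111}{-219220 + \sqrt{10}} = \frac{871865}{-219220 + \sqrt{10}}$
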